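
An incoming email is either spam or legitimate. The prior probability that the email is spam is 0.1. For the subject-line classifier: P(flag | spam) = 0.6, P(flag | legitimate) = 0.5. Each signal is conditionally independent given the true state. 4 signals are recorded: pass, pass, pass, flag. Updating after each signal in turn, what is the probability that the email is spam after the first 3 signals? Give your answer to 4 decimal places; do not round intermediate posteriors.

0.0538

Each posterior becomes the prior for the next update.
After 'pass': P(spam) = 0.4·0.1000 / (0.4·0.1000 + 0.5·0.9000) ≈ 0.0816
After 'pass': P(spam) = 0.4·0.0816 / (0.4·0.0816 + 0.5·0.9184) ≈ 0.0664
After 'pass': P(spam) = 0.4·0.0664 / (0.4·0.0664 + 0.5·0.9336) ≈ 0.0538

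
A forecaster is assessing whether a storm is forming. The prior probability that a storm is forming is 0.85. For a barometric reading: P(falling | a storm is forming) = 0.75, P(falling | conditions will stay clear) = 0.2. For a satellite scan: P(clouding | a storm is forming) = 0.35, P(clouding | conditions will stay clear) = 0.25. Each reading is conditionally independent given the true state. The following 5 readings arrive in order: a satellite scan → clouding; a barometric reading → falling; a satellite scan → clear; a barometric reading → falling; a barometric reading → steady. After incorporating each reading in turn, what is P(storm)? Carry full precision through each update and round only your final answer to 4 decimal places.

After a satellite scan='clouding': P(storm) = 0.35·0.8500 / (0.35·0.8500 + 0.25·0.1500) ≈ 0.8881
After a barometric reading='falling': P(storm) = 0.75·0.8881 / (0.75·0.8881 + 0.2·0.1119) ≈ 0.9675
After a satellite scan='clear': P(storm) = 0.65·0.9675 / (0.65·0.9675 + 0.75·0.0325) ≈ 0.9627
After a barometric reading='falling': P(storm) = 0.75·0.9627 / (0.75·0.9627 + 0.2·0.0373) ≈ 0.9898
After a barometric reading='steady': P(storm) = 0.25·0.9898 / (0.25·0.9898 + 0.8·0.0102) ≈ 0.9680

0.9680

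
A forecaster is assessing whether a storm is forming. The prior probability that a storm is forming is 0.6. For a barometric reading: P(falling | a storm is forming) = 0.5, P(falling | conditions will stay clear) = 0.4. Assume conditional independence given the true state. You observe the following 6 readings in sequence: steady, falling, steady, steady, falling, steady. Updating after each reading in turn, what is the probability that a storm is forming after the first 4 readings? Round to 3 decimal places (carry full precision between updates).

Each posterior becomes the prior for the next update.
After 'steady': P(storm) = 0.5·0.6000 / (0.5·0.6000 + 0.6·0.4000) ≈ 0.5556
After 'falling': P(storm) = 0.5·0.5556 / (0.5·0.5556 + 0.4·0.4444) ≈ 0.6098
After 'steady': P(storm) = 0.5·0.6098 / (0.5·0.6098 + 0.6·0.3902) ≈ 0.5656
After 'steady': P(storm) = 0.5·0.5656 / (0.5·0.5656 + 0.6·0.4344) ≈ 0.5204

0.520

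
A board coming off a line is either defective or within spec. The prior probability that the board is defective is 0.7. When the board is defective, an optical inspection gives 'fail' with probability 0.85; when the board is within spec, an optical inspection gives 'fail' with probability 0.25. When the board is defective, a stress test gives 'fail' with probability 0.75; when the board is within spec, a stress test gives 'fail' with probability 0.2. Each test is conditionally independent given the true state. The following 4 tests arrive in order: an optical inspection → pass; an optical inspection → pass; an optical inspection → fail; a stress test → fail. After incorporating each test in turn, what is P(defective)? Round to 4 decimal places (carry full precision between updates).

Each posterior becomes the prior for the next update.
After an optical inspection='pass': P(defective) = 0.15·0.7000 / (0.15·0.7000 + 0.75·0.3000) ≈ 0.3182
After an optical inspection='pass': P(defective) = 0.15·0.3182 / (0.15·0.3182 + 0.75·0.6818) ≈ 0.0854
After an optical inspection='fail': P(defective) = 0.85·0.0854 / (0.85·0.0854 + 0.25·0.9146) ≈ 0.2409
After a stress test='fail': P(defective) = 0.75·0.2409 / (0.75·0.2409 + 0.2·0.7591) ≈ 0.5434

0.5434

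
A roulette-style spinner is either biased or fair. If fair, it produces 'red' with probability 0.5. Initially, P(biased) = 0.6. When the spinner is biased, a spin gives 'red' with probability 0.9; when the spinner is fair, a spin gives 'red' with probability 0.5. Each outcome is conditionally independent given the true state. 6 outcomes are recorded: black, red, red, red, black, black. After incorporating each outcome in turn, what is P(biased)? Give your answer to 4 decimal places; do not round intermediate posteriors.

0.0654

After 'black': P(biased) = 0.1·0.6000 / (0.1·0.6000 + 0.5·0.4000) ≈ 0.2308
After 'red': P(biased) = 0.9·0.2308 / (0.9·0.2308 + 0.5·0.7692) ≈ 0.3506
After 'red': P(biased) = 0.9·0.3506 / (0.9·0.3506 + 0.5·0.6494) ≈ 0.4929
After 'red': P(biased) = 0.9·0.4929 / (0.9·0.4929 + 0.5·0.5071) ≈ 0.6363
After 'black': P(biased) = 0.1·0.6363 / (0.1·0.6363 + 0.5·0.3637) ≈ 0.2592
After 'black': P(biased) = 0.1·0.2592 / (0.1·0.2592 + 0.5·0.7408) ≈ 0.0654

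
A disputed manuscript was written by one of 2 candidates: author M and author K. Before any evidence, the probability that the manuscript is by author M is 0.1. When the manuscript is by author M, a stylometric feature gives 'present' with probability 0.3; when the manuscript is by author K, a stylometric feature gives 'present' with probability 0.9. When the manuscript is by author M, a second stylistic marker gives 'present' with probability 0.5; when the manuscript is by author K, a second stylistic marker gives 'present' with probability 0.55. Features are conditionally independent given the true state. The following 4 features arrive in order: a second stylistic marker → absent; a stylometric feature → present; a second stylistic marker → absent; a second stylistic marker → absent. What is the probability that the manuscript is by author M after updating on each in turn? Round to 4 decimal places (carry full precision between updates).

After a second stylistic marker='absent': P(author M) = 0.5·0.1000 / (0.5·0.1000 + 0.45·0.9000) ≈ 0.1099
After a stylometric feature='present': P(author M) = 0.3·0.1099 / (0.3·0.1099 + 0.9·0.8901) ≈ 0.0395
After a second stylistic marker='absent': P(author M) = 0.5·0.0395 / (0.5·0.0395 + 0.45·0.9605) ≈ 0.0437
After a second stylistic marker='absent': P(author M) = 0.5·0.0437 / (0.5·0.0437 + 0.45·0.9563) ≈ 0.0483

0.0483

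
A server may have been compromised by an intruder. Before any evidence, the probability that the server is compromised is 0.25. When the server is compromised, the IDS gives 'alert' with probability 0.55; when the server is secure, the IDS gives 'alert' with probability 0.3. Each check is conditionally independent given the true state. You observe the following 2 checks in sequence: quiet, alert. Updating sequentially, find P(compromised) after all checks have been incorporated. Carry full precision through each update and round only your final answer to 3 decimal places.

After 'quiet': P(compromised) = 0.45·0.2500 / (0.45·0.2500 + 0.7·0.7500) ≈ 0.1765
After 'alert': P(compromised) = 0.55·0.1765 / (0.55·0.1765 + 0.3·0.8235) ≈ 0.2821

0.282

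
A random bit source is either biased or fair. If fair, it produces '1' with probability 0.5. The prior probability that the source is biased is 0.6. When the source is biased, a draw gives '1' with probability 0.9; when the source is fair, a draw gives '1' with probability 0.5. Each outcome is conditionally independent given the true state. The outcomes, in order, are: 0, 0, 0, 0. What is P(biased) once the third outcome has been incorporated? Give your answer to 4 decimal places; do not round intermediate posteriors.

0.0119

Apply Bayes' rule sequentially, carrying P(biased) forward.
After '0': P(biased) = 0.1·0.6000 / (0.1·0.6000 + 0.5·0.4000) ≈ 0.2308
After '0': P(biased) = 0.1·0.2308 / (0.1·0.2308 + 0.5·0.7692) ≈ 0.0566
After '0': P(biased) = 0.1·0.0566 / (0.1·0.0566 + 0.5·0.9434) ≈ 0.0119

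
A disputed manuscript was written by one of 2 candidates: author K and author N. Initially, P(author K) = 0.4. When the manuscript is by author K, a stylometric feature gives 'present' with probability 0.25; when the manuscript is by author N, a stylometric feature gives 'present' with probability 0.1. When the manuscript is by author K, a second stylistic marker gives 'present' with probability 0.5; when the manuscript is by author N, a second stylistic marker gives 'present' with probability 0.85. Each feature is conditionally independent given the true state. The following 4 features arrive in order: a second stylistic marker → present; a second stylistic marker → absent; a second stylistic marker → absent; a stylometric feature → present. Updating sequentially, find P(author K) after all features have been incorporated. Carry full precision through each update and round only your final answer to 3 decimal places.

0.916

After a second stylistic marker='present': P(author K) = 0.5·0.4000 / (0.5·0.4000 + 0.85·0.6000) ≈ 0.2817
After a second stylistic marker='absent': P(author K) = 0.5·0.2817 / (0.5·0.2817 + 0.15·0.7183) ≈ 0.5666
After a second stylistic marker='absent': P(author K) = 0.5·0.5666 / (0.5·0.5666 + 0.15·0.4334) ≈ 0.8133
After a stylometric feature='present': P(author K) = 0.25·0.8133 / (0.25·0.8133 + 0.1·0.1867) ≈ 0.9159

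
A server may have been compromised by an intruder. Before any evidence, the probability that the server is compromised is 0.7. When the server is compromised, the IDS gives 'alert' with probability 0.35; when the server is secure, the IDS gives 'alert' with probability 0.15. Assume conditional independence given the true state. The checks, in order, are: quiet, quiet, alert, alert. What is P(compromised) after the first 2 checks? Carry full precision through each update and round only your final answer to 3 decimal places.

0.577

After 'quiet': P(compromised) = 0.65·0.7000 / (0.65·0.7000 + 0.85·0.3000) ≈ 0.6408
After 'quiet': P(compromised) = 0.65·0.6408 / (0.65·0.6408 + 0.85·0.3592) ≈ 0.5771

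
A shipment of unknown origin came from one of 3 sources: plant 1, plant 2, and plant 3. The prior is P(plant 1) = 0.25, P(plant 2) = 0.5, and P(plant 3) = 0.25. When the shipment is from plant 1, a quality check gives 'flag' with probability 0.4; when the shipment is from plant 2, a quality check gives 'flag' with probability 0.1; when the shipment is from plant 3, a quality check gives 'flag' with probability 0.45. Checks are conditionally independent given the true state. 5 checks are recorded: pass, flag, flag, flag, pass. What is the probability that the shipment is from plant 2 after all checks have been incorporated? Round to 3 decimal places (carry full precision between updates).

0.031

Apply Bayes' rule sequentially, carrying P(plant 2) forward.
After 'pass': normaliser = 0.6·0.2500 + 0.9·0.5000 + 0.55·0.2500; P(plant 1) ≈ 0.2034, P(plant 2) ≈ 0.6102, P(plant 3) ≈ 0.1864
After 'flag': normaliser = 0.4·0.2034 + 0.1·0.6102 + 0.45·0.1864; P(plant 1) ≈ 0.3596, P(plant 2) ≈ 0.2697, P(plant 3) ≈ 0.3708
After 'flag': normaliser = 0.4·0.3596 + 0.1·0.2697 + 0.45·0.3708; P(plant 1) ≈ 0.4260, P(plant 2) ≈ 0.0799, P(plant 3) ≈ 0.4942
After 'flag': normaliser = 0.4·0.4260 + 0.1·0.0799 + 0.45·0.4942; P(plant 1) ≈ 0.4252, P(plant 2) ≈ 0.0199, P(plant 3) ≈ 0.5549
After 'pass': normaliser = 0.6·0.4252 + 0.9·0.0199 + 0.55·0.5549; P(plant 1) ≈ 0.4412, P(plant 2) ≈ 0.0310, P(plant 3) ≈ 0.5278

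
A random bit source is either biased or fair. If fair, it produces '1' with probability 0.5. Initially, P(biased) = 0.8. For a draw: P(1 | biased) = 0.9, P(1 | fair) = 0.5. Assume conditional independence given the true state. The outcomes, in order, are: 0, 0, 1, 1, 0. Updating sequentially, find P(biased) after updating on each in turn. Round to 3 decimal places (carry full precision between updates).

After '0': P(biased) = 0.1·0.8000 / (0.1·0.8000 + 0.5·0.2000) ≈ 0.4444
After '0': P(biased) = 0.1·0.4444 / (0.1·0.4444 + 0.5·0.5556) ≈ 0.1379
After '1': P(biased) = 0.9·0.1379 / (0.9·0.1379 + 0.5·0.8621) ≈ 0.2236
After '1': P(biased) = 0.9·0.2236 / (0.9·0.2236 + 0.5·0.7764) ≈ 0.3414
After '0': P(biased) = 0.1·0.3414 / (0.1·0.3414 + 0.5·0.6586) ≈ 0.0939

0.094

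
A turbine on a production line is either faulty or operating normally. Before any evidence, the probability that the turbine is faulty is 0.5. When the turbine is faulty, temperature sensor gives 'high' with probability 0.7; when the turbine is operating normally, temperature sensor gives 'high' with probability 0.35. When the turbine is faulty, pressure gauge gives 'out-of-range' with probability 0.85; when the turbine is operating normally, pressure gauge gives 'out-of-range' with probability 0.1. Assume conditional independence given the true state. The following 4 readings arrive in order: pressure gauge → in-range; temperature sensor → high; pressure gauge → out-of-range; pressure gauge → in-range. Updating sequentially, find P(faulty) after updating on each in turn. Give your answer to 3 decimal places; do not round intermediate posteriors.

After pressure gauge='in-range': P(faulty) = 0.15·0.5000 / (0.15·0.5000 + 0.9·0.5000) ≈ 0.1429
After temperature sensor='high': P(faulty) = 0.7·0.1429 / (0.7·0.1429 + 0.35·0.8571) ≈ 0.2500
After pressure gauge='out-of-range': P(faulty) = 0.85·0.2500 / (0.85·0.2500 + 0.1·0.7500) ≈ 0.7391
After pressure gauge='in-range': P(faulty) = 0.15·0.7391 / (0.15·0.7391 + 0.9·0.2609) ≈ 0.3208

0.321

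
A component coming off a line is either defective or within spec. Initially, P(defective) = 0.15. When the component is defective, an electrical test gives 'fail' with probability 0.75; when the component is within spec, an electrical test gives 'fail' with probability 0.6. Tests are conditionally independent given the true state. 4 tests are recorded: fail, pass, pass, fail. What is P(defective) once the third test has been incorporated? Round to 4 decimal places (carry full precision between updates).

0.0793

Each posterior becomes the prior for the next update.
After 'fail': P(defective) = 0.75·0.1500 / (0.75·0.1500 + 0.6·0.8500) ≈ 0.1807
After 'pass': P(defective) = 0.25·0.1807 / (0.25·0.1807 + 0.4·0.8193) ≈ 0.1212
After 'pass': P(defective) = 0.25·0.1212 / (0.25·0.1212 + 0.4·0.8788) ≈ 0.0793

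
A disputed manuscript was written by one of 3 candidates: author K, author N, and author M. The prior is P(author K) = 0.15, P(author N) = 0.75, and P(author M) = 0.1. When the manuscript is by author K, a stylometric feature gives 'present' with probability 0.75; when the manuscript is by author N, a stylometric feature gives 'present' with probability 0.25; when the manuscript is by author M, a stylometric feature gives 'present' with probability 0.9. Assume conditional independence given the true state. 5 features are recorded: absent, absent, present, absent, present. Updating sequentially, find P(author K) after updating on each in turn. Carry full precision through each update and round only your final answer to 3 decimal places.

0.062

After 'absent': normaliser = 0.25·0.1500 + 0.75·0.7500 + 0.1·0.1000; P(author K) ≈ 0.0615, P(author N) ≈ 0.9221, P(author M) ≈ 0.0164
After 'absent': normaliser = 0.25·0.0615 + 0.75·0.9221 + 0.1·0.0164; P(author K) ≈ 0.0217, P(author N) ≈ 0.9760, P(author M) ≈ 0.0023
After 'present': normaliser = 0.75·0.0217 + 0.25·0.9760 + 0.9·0.0023; P(author K) ≈ 0.0620, P(author N) ≈ 0.9301, P(author M) ≈ 0.0079
After 'absent': normaliser = 0.25·0.0620 + 0.75·0.9301 + 0.1·0.0079; P(author K) ≈ 0.0217, P(author N) ≈ 0.9772, P(author M) ≈ 0.0011
After 'present': normaliser = 0.75·0.0217 + 0.25·0.9772 + 0.9·0.0011; P(author K) ≈ 0.0623, P(author N) ≈ 0.9339, P(author M) ≈ 0.0038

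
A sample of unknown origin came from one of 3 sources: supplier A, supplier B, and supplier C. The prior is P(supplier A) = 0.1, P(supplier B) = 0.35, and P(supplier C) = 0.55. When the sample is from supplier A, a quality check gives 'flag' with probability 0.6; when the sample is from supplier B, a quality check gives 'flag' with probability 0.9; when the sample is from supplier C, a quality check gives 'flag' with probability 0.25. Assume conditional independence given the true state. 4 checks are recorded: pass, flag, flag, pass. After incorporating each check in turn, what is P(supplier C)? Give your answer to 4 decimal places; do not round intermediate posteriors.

0.6923

After 'pass': normaliser = 0.4·0.1000 + 0.1·0.3500 + 0.75·0.5500; P(supplier A) ≈ 0.0821, P(supplier B) ≈ 0.0718, P(supplier C) ≈ 0.8462
After 'flag': normaliser = 0.6·0.0821 + 0.9·0.0718 + 0.25·0.8462; P(supplier A) ≈ 0.1513, P(supplier B) ≈ 0.1986, P(supplier C) ≈ 0.6501
After 'flag': normaliser = 0.6·0.1513 + 0.9·0.1986 + 0.25·0.6501; P(supplier A) ≈ 0.2101, P(supplier B) ≈ 0.4137, P(supplier C) ≈ 0.3762
After 'pass': normaliser = 0.4·0.2101 + 0.1·0.4137 + 0.75·0.3762; P(supplier A) ≈ 0.2062, P(supplier B) ≈ 0.1015, P(supplier C) ≈ 0.6923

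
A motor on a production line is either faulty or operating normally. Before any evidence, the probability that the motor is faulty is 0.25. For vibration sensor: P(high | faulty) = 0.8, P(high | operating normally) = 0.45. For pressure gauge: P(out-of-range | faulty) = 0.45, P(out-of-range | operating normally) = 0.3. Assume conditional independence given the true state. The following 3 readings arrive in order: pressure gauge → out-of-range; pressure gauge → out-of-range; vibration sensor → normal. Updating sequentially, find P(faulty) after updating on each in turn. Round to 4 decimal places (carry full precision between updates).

After pressure gauge='out-of-range': P(faulty) = 0.45·0.2500 / (0.45·0.2500 + 0.3·0.7500) ≈ 0.3333
After pressure gauge='out-of-range': P(faulty) = 0.45·0.3333 / (0.45·0.3333 + 0.3·0.6667) ≈ 0.4286
After vibration sensor='normal': P(faulty) = 0.2·0.4286 / (0.2·0.4286 + 0.55·0.5714) ≈ 0.2143

0.2143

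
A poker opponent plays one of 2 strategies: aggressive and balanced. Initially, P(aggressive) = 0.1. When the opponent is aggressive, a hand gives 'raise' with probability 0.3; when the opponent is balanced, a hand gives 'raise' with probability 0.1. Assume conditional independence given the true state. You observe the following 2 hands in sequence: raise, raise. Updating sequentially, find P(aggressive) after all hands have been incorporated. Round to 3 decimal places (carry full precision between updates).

After 'raise': P(aggressive) = 0.3·0.1000 / (0.3·0.1000 + 0.1·0.9000) ≈ 0.2500
After 'raise': P(aggressive) = 0.3·0.2500 / (0.3·0.2500 + 0.1·0.7500) ≈ 0.5000

0.500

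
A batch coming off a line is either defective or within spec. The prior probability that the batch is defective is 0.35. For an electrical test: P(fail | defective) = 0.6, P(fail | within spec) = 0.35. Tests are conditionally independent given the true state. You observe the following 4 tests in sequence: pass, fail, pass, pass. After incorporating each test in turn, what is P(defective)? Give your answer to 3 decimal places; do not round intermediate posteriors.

0.177

After 'pass': P(defective) = 0.4·0.3500 / (0.4·0.3500 + 0.65·0.6500) ≈ 0.2489
After 'fail': P(defective) = 0.6·0.2489 / (0.6·0.2489 + 0.35·0.7511) ≈ 0.3623
After 'pass': P(defective) = 0.4·0.3623 / (0.4·0.3623 + 0.65·0.6377) ≈ 0.2590
After 'pass': P(defective) = 0.4·0.2590 / (0.4·0.2590 + 0.65·0.7410) ≈ 0.1770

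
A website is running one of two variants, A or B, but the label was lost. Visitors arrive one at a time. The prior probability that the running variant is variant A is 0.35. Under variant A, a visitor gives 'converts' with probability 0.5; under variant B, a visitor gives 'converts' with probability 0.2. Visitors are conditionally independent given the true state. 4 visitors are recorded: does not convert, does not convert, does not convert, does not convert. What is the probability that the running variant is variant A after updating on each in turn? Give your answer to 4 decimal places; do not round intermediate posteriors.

Each posterior becomes the prior for the next update.
After 'does not convert': P(A) = 0.5·0.3500 / (0.5·0.3500 + 0.8·0.6500) ≈ 0.2518
After 'does not convert': P(A) = 0.5·0.2518 / (0.5·0.2518 + 0.8·0.7482) ≈ 0.1738
After 'does not convert': P(A) = 0.5·0.1738 / (0.5·0.1738 + 0.8·0.8262) ≈ 0.1162
After 'does not convert': P(A) = 0.5·0.1162 / (0.5·0.1162 + 0.8·0.8838) ≈ 0.0759

0.0759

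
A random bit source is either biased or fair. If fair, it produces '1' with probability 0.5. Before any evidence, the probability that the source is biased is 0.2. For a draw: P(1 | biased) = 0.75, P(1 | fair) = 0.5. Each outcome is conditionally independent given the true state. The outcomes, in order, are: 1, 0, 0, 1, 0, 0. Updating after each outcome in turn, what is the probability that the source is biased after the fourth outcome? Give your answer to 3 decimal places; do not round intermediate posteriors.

Each posterior becomes the prior for the next update.
After '1': P(biased) = 0.75·0.2000 / (0.75·0.2000 + 0.5·0.8000) ≈ 0.2727
After '0': P(biased) = 0.25·0.2727 / (0.25·0.2727 + 0.5·0.7273) ≈ 0.1579
After '0': P(biased) = 0.25·0.1579 / (0.25·0.1579 + 0.5·0.8421) ≈ 0.0857
After '1': P(biased) = 0.75·0.0857 / (0.75·0.0857 + 0.5·0.9143) ≈ 0.1233

0.123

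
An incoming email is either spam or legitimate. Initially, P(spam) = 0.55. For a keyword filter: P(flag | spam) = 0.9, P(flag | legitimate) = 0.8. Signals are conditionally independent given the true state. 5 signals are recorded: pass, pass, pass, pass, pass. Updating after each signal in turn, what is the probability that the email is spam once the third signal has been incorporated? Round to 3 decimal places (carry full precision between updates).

Each posterior becomes the prior for the next update.
After 'pass': P(spam) = 0.1·0.5500 / (0.1·0.5500 + 0.2·0.4500) ≈ 0.3793
After 'pass': P(spam) = 0.1·0.3793 / (0.1·0.3793 + 0.2·0.6207) ≈ 0.2340
After 'pass': P(spam) = 0.1·0.2340 / (0.1·0.2340 + 0.2·0.7660) ≈ 0.1325

0.133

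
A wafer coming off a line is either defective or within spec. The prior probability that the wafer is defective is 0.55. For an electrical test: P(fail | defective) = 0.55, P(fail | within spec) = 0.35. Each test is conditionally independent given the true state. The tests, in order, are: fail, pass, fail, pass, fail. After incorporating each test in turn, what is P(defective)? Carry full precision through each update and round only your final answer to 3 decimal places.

Each posterior becomes the prior for the next update.
After 'fail': P(defective) = 0.55·0.5500 / (0.55·0.5500 + 0.35·0.4500) ≈ 0.6576
After 'pass': P(defective) = 0.45·0.6576 / (0.45·0.6576 + 0.65·0.3424) ≈ 0.5708
After 'fail': P(defective) = 0.55·0.5708 / (0.55·0.5708 + 0.35·0.4292) ≈ 0.6763
After 'pass': P(defective) = 0.45·0.6763 / (0.45·0.6763 + 0.65·0.3237) ≈ 0.5913
After 'fail': P(defective) = 0.55·0.5913 / (0.55·0.5913 + 0.35·0.4087) ≈ 0.6945

0.694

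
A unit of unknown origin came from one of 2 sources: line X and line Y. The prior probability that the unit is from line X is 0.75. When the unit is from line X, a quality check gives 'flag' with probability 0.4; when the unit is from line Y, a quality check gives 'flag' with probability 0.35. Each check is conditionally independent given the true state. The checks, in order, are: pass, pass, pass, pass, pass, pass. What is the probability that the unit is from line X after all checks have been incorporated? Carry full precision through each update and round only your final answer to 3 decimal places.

After 'pass': P(line X) = 0.6·0.7500 / (0.6·0.7500 + 0.65·0.2500) ≈ 0.7347
After 'pass': P(line X) = 0.6·0.7347 / (0.6·0.7347 + 0.65·0.2653) ≈ 0.7188
After 'pass': P(line X) = 0.6·0.7188 / (0.6·0.7188 + 0.65·0.2812) ≈ 0.7023
After 'pass': P(line X) = 0.6·0.7023 / (0.6·0.7023 + 0.65·0.2977) ≈ 0.6853
After 'pass': P(line X) = 0.6·0.6853 / (0.6·0.6853 + 0.65·0.3147) ≈ 0.6678
After 'pass': P(line X) = 0.6·0.6678 / (0.6·0.6678 + 0.65·0.3322) ≈ 0.6498

0.650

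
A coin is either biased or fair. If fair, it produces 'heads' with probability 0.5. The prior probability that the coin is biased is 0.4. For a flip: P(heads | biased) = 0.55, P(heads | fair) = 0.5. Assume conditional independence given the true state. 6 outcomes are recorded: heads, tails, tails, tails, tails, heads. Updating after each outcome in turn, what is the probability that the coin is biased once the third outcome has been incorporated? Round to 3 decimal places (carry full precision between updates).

0.373

After 'heads': P(biased) = 0.55·0.4000 / (0.55·0.4000 + 0.5·0.6000) ≈ 0.4231
After 'tails': P(biased) = 0.45·0.4231 / (0.45·0.4231 + 0.5·0.5769) ≈ 0.3976
After 'tails': P(biased) = 0.45·0.3976 / (0.45·0.3976 + 0.5·0.6024) ≈ 0.3726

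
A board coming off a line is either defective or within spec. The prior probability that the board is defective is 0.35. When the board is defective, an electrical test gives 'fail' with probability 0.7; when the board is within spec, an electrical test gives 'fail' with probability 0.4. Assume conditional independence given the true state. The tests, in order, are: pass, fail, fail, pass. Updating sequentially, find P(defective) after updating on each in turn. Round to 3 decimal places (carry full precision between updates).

After 'pass': P(defective) = 0.3·0.3500 / (0.3·0.3500 + 0.6·0.6500) ≈ 0.2121
After 'fail': P(defective) = 0.7·0.2121 / (0.7·0.2121 + 0.4·0.7879) ≈ 0.3203
After 'fail': P(defective) = 0.7·0.3203 / (0.7·0.3203 + 0.4·0.6797) ≈ 0.4519
After 'pass': P(defective) = 0.3·0.4519 / (0.3·0.4519 + 0.6·0.5481) ≈ 0.2919

0.292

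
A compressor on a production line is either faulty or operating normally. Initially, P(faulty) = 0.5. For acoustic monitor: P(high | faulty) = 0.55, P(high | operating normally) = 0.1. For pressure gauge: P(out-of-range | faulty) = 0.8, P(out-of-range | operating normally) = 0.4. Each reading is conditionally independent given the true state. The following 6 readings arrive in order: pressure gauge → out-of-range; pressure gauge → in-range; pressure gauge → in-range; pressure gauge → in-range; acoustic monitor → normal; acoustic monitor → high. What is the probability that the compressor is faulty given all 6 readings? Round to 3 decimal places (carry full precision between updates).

After pressure gauge='out-of-range': P(faulty) = 0.8·0.5000 / (0.8·0.5000 + 0.4·0.5000) ≈ 0.6667
After pressure gauge='in-range': P(faulty) = 0.2·0.6667 / (0.2·0.6667 + 0.6·0.3333) ≈ 0.4000
After pressure gauge='in-range': P(faulty) = 0.2·0.4000 / (0.2·0.4000 + 0.6·0.6000) ≈ 0.1818
After pressure gauge='in-range': P(faulty) = 0.2·0.1818 / (0.2·0.1818 + 0.6·0.8182) ≈ 0.0690
After acoustic monitor='normal': P(faulty) = 0.45·0.0690 / (0.45·0.0690 + 0.9·0.9310) ≈ 0.0357
After acoustic monitor='high': P(faulty) = 0.55·0.0357 / (0.55·0.0357 + 0.1·0.9643) ≈ 0.1692

0.169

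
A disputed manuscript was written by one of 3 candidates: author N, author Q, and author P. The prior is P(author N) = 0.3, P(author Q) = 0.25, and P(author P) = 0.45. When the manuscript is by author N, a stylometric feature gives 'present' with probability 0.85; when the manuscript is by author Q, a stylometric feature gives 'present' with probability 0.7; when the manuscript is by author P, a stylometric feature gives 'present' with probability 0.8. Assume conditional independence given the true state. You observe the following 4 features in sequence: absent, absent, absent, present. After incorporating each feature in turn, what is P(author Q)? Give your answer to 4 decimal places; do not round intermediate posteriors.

After 'absent': normaliser = 0.15·0.3000 + 0.3·0.2500 + 0.2·0.4500; P(author N) ≈ 0.2143, P(author Q) ≈ 0.3571, P(author P) ≈ 0.4286
After 'absent': normaliser = 0.15·0.2143 + 0.3·0.3571 + 0.2·0.4286; P(author N) ≈ 0.1429, P(author Q) ≈ 0.4762, P(author P) ≈ 0.3810
After 'absent': normaliser = 0.15·0.1429 + 0.3·0.4762 + 0.2·0.3810; P(author N) ≈ 0.0891, P(author Q) ≈ 0.5941, P(author P) ≈ 0.3168
After 'present': normaliser = 0.85·0.0891 + 0.7·0.5941 + 0.8·0.3168; P(author N) ≈ 0.1017, P(author Q) ≈ 0.5581, P(author P) ≈ 0.3402

0.5581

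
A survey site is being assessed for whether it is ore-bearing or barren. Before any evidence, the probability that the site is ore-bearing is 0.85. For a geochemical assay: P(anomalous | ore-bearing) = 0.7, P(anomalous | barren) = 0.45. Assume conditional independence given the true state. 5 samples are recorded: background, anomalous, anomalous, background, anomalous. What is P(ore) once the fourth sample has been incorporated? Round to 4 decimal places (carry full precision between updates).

0.8031

After 'background': P(ore) = 0.3·0.8500 / (0.3·0.8500 + 0.55·0.1500) ≈ 0.7556
After 'anomalous': P(ore) = 0.7·0.7556 / (0.7·0.7556 + 0.45·0.2444) ≈ 0.8278
After 'anomalous': P(ore) = 0.7·0.8278 / (0.7·0.8278 + 0.45·0.1722) ≈ 0.8821
After 'background': P(ore) = 0.3·0.8821 / (0.3·0.8821 + 0.55·0.1179) ≈ 0.8031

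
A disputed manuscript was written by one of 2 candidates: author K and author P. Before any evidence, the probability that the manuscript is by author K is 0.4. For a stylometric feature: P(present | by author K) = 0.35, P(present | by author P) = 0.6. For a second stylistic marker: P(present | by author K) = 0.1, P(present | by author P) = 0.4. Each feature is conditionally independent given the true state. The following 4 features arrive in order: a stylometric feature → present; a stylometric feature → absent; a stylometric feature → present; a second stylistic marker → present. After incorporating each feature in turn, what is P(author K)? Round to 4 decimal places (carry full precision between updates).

After a stylometric feature='present': P(author K) = 0.35·0.4000 / (0.35·0.4000 + 0.6·0.6000) ≈ 0.2800
After a stylometric feature='absent': P(author K) = 0.65·0.2800 / (0.65·0.2800 + 0.4·0.7200) ≈ 0.3872
After a stylometric feature='present': P(author K) = 0.35·0.3872 / (0.35·0.3872 + 0.6·0.6128) ≈ 0.2693
After a second stylistic marker='present': P(author K) = 0.1·0.2693 / (0.1·0.2693 + 0.4·0.7307) ≈ 0.0844

0.0844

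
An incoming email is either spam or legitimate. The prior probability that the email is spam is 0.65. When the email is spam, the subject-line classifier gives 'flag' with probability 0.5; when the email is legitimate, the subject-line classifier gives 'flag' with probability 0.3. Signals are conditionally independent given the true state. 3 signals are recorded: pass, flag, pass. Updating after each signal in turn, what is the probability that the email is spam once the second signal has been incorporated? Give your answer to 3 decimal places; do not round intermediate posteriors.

After 'pass': P(spam) = 0.5·0.6500 / (0.5·0.6500 + 0.7·0.3500) ≈ 0.5702
After 'flag': P(spam) = 0.5·0.5702 / (0.5·0.5702 + 0.3·0.4298) ≈ 0.6886

0.689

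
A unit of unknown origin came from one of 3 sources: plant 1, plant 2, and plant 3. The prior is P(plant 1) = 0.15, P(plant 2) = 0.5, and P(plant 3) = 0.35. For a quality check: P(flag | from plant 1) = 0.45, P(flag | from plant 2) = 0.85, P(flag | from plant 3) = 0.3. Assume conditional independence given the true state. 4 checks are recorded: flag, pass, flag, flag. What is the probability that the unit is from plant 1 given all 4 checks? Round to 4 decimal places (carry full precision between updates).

Apply Bayes' rule sequentially, carrying P(plant 1) forward.
After 'flag': normaliser = 0.45·0.1500 + 0.85·0.5000 + 0.3·0.3500; P(plant 1) ≈ 0.1130, P(plant 2) ≈ 0.7113, P(plant 3) ≈ 0.1757
After 'pass': normaliser = 0.55·0.1130 + 0.15·0.7113 + 0.7·0.1757; P(plant 1) ≈ 0.2129, P(plant 2) ≈ 0.3656, P(plant 3) ≈ 0.4215
After 'flag': normaliser = 0.45·0.2129 + 0.85·0.3656 + 0.3·0.4215; P(plant 1) ≈ 0.1797, P(plant 2) ≈ 0.5830, P(plant 3) ≈ 0.2372
After 'flag': normaliser = 0.45·0.1797 + 0.85·0.5830 + 0.3·0.2372; P(plant 1) ≈ 0.1249, P(plant 2) ≈ 0.7652, P(plant 3) ≈ 0.1099

0.1249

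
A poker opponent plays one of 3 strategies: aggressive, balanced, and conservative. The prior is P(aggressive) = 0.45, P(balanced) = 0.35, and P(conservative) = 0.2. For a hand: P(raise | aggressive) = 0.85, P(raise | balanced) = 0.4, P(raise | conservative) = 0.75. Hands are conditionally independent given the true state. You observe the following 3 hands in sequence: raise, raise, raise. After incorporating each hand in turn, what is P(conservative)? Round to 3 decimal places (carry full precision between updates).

After 'raise': normaliser = 0.85·0.4500 + 0.4·0.3500 + 0.75·0.2000; P(aggressive) ≈ 0.5688, P(balanced) ≈ 0.2082, P(conservative) ≈ 0.2230
After 'raise': normaliser = 0.85·0.5688 + 0.4·0.2082 + 0.75·0.2230; P(aggressive) ≈ 0.6586, P(balanced) ≈ 0.1134, P(conservative) ≈ 0.2279
After 'raise': normaliser = 0.85·0.6586 + 0.4·0.1134 + 0.75·0.2279; P(aggressive) ≈ 0.7213, P(balanced) ≈ 0.0585, P(conservative) ≈ 0.2202

0.220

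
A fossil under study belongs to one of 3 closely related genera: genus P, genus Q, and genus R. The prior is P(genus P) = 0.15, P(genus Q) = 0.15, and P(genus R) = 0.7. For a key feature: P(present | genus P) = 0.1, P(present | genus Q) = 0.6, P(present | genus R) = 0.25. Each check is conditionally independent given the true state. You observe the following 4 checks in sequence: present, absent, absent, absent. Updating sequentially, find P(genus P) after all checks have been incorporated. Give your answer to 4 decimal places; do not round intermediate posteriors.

After 'present': normaliser = 0.1·0.1500 + 0.6·0.1500 + 0.25·0.7000; P(genus P) ≈ 0.0536, P(genus Q) ≈ 0.3214, P(genus R) ≈ 0.6250
After 'absent': normaliser = 0.9·0.0536 + 0.4·0.3214 + 0.75·0.6250; P(genus P) ≈ 0.0747, P(genus Q) ≈ 0.1992, P(genus R) ≈ 0.7261
After 'absent': normaliser = 0.9·0.0747 + 0.4·0.1992 + 0.75·0.7261; P(genus P) ≈ 0.0972, P(genus Q) ≈ 0.1152, P(genus R) ≈ 0.7876
After 'absent': normaliser = 0.9·0.0972 + 0.4·0.1152 + 0.75·0.7876; P(genus P) ≈ 0.1208, P(genus Q) ≈ 0.0636, P(genus R) ≈ 0.8156

0.1208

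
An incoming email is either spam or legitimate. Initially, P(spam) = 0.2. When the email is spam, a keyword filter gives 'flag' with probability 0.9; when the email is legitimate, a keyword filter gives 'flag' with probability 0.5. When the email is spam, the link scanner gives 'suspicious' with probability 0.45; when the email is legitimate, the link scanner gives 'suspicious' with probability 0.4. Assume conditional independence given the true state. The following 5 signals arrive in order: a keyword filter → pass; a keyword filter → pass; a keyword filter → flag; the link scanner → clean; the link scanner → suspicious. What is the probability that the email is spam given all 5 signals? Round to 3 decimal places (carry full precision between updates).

0.018

After a keyword filter='pass': P(spam) = 0.1·0.2000 / (0.1·0.2000 + 0.5·0.8000) ≈ 0.0476
After a keyword filter='pass': P(spam) = 0.1·0.0476 / (0.1·0.0476 + 0.5·0.9524) ≈ 0.0099
After a keyword filter='flag': P(spam) = 0.9·0.0099 / (0.9·0.0099 + 0.5·0.9901) ≈ 0.0177
After the link scanner='clean': P(spam) = 0.55·0.0177 / (0.55·0.0177 + 0.6·0.9823) ≈ 0.0162
After the link scanner='suspicious': P(spam) = 0.45·0.0162 / (0.45·0.0162 + 0.4·0.9838) ≈ 0.0182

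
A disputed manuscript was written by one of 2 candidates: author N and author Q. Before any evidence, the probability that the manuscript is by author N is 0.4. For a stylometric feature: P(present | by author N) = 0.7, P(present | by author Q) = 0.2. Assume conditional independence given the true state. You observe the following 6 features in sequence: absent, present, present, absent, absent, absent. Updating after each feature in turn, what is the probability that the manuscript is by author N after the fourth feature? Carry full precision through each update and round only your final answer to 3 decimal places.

0.535

After 'absent': P(author N) = 0.3·0.4000 / (0.3·0.4000 + 0.8·0.6000) ≈ 0.2000
After 'present': P(author N) = 0.7·0.2000 / (0.7·0.2000 + 0.2·0.8000) ≈ 0.4667
After 'present': P(author N) = 0.7·0.4667 / (0.7·0.4667 + 0.2·0.5333) ≈ 0.7538
After 'absent': P(author N) = 0.3·0.7538 / (0.3·0.7538 + 0.8·0.2462) ≈ 0.5345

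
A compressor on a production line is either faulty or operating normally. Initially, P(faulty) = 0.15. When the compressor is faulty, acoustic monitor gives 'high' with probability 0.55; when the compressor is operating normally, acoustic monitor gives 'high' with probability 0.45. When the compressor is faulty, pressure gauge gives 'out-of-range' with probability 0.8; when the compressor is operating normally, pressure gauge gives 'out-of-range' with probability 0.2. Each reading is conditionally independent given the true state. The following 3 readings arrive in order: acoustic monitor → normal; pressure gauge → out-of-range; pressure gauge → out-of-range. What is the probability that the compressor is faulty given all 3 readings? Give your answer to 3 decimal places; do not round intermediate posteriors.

0.698

After acoustic monitor='normal': P(faulty) = 0.45·0.1500 / (0.45·0.1500 + 0.55·0.8500) ≈ 0.1262
After pressure gauge='out-of-range': P(faulty) = 0.8·0.1262 / (0.8·0.1262 + 0.2·0.8738) ≈ 0.3661
After pressure gauge='out-of-range': P(faulty) = 0.8·0.3661 / (0.8·0.3661 + 0.2·0.6339) ≈ 0.6979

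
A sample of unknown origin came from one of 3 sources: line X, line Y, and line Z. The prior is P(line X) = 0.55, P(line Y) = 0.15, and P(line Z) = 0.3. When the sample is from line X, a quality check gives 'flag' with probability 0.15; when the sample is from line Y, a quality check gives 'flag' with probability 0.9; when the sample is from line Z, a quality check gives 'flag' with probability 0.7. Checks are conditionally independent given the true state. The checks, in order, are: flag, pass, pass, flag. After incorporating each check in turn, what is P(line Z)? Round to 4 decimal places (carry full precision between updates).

0.5657

After 'flag': normaliser = 0.15·0.5500 + 0.9·0.1500 + 0.7·0.3000; P(line X) ≈ 0.1930, P(line Y) ≈ 0.3158, P(line Z) ≈ 0.4912
After 'pass': normaliser = 0.85·0.1930 + 0.1·0.3158 + 0.3·0.4912; P(line X) ≈ 0.4783, P(line Y) ≈ 0.0921, P(line Z) ≈ 0.4297
After 'pass': normaliser = 0.85·0.4783 + 0.1·0.0921 + 0.3·0.4297; P(line X) ≈ 0.7464, P(line Y) ≈ 0.0169, P(line Z) ≈ 0.2367
After 'flag': normaliser = 0.15·0.7464 + 0.9·0.0169 + 0.7·0.2367; P(line X) ≈ 0.3823, P(line Y) ≈ 0.0520, P(line Z) ≈ 0.5657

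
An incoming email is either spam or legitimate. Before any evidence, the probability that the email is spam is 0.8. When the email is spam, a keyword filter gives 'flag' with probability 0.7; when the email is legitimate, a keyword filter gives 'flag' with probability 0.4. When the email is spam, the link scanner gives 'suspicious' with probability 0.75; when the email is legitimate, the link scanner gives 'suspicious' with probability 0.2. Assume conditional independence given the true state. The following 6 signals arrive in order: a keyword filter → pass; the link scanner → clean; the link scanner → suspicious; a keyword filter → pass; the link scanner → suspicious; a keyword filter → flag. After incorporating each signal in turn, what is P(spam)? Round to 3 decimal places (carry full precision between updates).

Apply Bayes' rule sequentially, carrying P(spam) forward.
After a keyword filter='pass': P(spam) = 0.3·0.8000 / (0.3·0.8000 + 0.6·0.2000) ≈ 0.6667
After the link scanner='clean': P(spam) = 0.25·0.6667 / (0.25·0.6667 + 0.8·0.3333) ≈ 0.3846
After the link scanner='suspicious': P(spam) = 0.75·0.3846 / (0.75·0.3846 + 0.2·0.6154) ≈ 0.7009
After a keyword filter='pass': P(spam) = 0.3·0.7009 / (0.3·0.7009 + 0.6·0.2991) ≈ 0.5396
After the link scanner='suspicious': P(spam) = 0.75·0.5396 / (0.75·0.5396 + 0.2·0.4604) ≈ 0.8146
After a keyword filter='flag': P(spam) = 0.7·0.8146 / (0.7·0.8146 + 0.4·0.1854) ≈ 0.8849

0.885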